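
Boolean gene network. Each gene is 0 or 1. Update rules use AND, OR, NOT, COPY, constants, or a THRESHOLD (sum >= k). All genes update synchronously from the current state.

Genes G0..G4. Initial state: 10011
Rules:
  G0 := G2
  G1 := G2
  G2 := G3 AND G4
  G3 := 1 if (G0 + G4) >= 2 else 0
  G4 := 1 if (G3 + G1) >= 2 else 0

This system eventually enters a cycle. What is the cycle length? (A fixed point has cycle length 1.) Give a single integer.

Answer: 1

Derivation:
Step 0: 10011
Step 1: G0=G2=0 G1=G2=0 G2=G3&G4=1&1=1 G3=(1+1>=2)=1 G4=(1+0>=2)=0 -> 00110
Step 2: G0=G2=1 G1=G2=1 G2=G3&G4=1&0=0 G3=(0+0>=2)=0 G4=(1+0>=2)=0 -> 11000
Step 3: G0=G2=0 G1=G2=0 G2=G3&G4=0&0=0 G3=(1+0>=2)=0 G4=(0+1>=2)=0 -> 00000
Step 4: G0=G2=0 G1=G2=0 G2=G3&G4=0&0=0 G3=(0+0>=2)=0 G4=(0+0>=2)=0 -> 00000
State from step 4 equals state from step 3 -> cycle length 1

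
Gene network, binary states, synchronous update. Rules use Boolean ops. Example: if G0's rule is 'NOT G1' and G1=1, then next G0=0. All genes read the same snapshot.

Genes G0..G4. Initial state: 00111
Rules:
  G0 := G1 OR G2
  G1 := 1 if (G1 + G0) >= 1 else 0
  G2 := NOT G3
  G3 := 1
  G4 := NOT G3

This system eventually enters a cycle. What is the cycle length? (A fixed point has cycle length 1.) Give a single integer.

Answer: 1

Derivation:
Step 0: 00111
Step 1: G0=G1|G2=0|1=1 G1=(0+0>=1)=0 G2=NOT G3=NOT 1=0 G3=1(const) G4=NOT G3=NOT 1=0 -> 10010
Step 2: G0=G1|G2=0|0=0 G1=(0+1>=1)=1 G2=NOT G3=NOT 1=0 G3=1(const) G4=NOT G3=NOT 1=0 -> 01010
Step 3: G0=G1|G2=1|0=1 G1=(1+0>=1)=1 G2=NOT G3=NOT 1=0 G3=1(const) G4=NOT G3=NOT 1=0 -> 11010
Step 4: G0=G1|G2=1|0=1 G1=(1+1>=1)=1 G2=NOT G3=NOT 1=0 G3=1(const) G4=NOT G3=NOT 1=0 -> 11010
State from step 4 equals state from step 3 -> cycle length 1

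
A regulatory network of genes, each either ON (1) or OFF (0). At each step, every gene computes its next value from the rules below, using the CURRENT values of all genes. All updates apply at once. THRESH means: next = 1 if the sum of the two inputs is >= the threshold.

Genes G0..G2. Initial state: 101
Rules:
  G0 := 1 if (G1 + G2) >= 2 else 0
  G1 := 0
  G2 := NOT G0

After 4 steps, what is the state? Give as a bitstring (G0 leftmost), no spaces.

Step 1: G0=(0+1>=2)=0 G1=0(const) G2=NOT G0=NOT 1=0 -> 000
Step 2: G0=(0+0>=2)=0 G1=0(const) G2=NOT G0=NOT 0=1 -> 001
Step 3: G0=(0+1>=2)=0 G1=0(const) G2=NOT G0=NOT 0=1 -> 001
Step 4: G0=(0+1>=2)=0 G1=0(const) G2=NOT G0=NOT 0=1 -> 001

001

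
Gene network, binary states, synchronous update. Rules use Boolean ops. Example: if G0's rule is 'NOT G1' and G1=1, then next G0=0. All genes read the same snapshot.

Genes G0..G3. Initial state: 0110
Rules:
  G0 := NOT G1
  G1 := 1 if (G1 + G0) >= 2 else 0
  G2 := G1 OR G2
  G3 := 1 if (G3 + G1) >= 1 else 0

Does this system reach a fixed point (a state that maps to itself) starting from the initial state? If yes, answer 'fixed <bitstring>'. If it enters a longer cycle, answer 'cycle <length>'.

Answer: fixed 1011

Derivation:
Step 0: 0110
Step 1: G0=NOT G1=NOT 1=0 G1=(1+0>=2)=0 G2=G1|G2=1|1=1 G3=(0+1>=1)=1 -> 0011
Step 2: G0=NOT G1=NOT 0=1 G1=(0+0>=2)=0 G2=G1|G2=0|1=1 G3=(1+0>=1)=1 -> 1011
Step 3: G0=NOT G1=NOT 0=1 G1=(0+1>=2)=0 G2=G1|G2=0|1=1 G3=(1+0>=1)=1 -> 1011
Fixed point reached at step 2: 1011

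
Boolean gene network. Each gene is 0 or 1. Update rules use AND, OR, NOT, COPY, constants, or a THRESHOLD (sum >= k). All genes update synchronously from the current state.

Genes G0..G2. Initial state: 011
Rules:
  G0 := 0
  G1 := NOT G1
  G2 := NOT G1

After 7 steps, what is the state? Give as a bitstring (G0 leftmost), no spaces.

Step 1: G0=0(const) G1=NOT G1=NOT 1=0 G2=NOT G1=NOT 1=0 -> 000
Step 2: G0=0(const) G1=NOT G1=NOT 0=1 G2=NOT G1=NOT 0=1 -> 011
Step 3: G0=0(const) G1=NOT G1=NOT 1=0 G2=NOT G1=NOT 1=0 -> 000
Step 4: G0=0(const) G1=NOT G1=NOT 0=1 G2=NOT G1=NOT 0=1 -> 011
Step 5: G0=0(const) G1=NOT G1=NOT 1=0 G2=NOT G1=NOT 1=0 -> 000
Step 6: G0=0(const) G1=NOT G1=NOT 0=1 G2=NOT G1=NOT 0=1 -> 011
Step 7: G0=0(const) G1=NOT G1=NOT 1=0 G2=NOT G1=NOT 1=0 -> 000

000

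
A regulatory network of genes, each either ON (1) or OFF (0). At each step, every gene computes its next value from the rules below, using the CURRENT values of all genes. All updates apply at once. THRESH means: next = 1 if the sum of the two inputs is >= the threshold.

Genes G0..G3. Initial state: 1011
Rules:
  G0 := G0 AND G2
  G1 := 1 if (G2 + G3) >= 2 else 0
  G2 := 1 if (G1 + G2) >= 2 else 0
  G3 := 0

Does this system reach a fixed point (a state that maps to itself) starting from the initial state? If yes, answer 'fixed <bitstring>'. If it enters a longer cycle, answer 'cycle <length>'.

Step 0: 1011
Step 1: G0=G0&G2=1&1=1 G1=(1+1>=2)=1 G2=(0+1>=2)=0 G3=0(const) -> 1100
Step 2: G0=G0&G2=1&0=0 G1=(0+0>=2)=0 G2=(1+0>=2)=0 G3=0(const) -> 0000
Step 3: G0=G0&G2=0&0=0 G1=(0+0>=2)=0 G2=(0+0>=2)=0 G3=0(const) -> 0000
Fixed point reached at step 2: 0000

Answer: fixed 0000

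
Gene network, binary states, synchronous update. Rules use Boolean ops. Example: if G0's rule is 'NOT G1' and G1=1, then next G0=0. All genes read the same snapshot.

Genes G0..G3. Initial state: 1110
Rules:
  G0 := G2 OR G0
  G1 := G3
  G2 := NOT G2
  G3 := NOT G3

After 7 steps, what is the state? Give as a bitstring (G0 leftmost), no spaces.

Step 1: G0=G2|G0=1|1=1 G1=G3=0 G2=NOT G2=NOT 1=0 G3=NOT G3=NOT 0=1 -> 1001
Step 2: G0=G2|G0=0|1=1 G1=G3=1 G2=NOT G2=NOT 0=1 G3=NOT G3=NOT 1=0 -> 1110
Step 3: G0=G2|G0=1|1=1 G1=G3=0 G2=NOT G2=NOT 1=0 G3=NOT G3=NOT 0=1 -> 1001
Step 4: G0=G2|G0=0|1=1 G1=G3=1 G2=NOT G2=NOT 0=1 G3=NOT G3=NOT 1=0 -> 1110
Step 5: G0=G2|G0=1|1=1 G1=G3=0 G2=NOT G2=NOT 1=0 G3=NOT G3=NOT 0=1 -> 1001
Step 6: G0=G2|G0=0|1=1 G1=G3=1 G2=NOT G2=NOT 0=1 G3=NOT G3=NOT 1=0 -> 1110
Step 7: G0=G2|G0=1|1=1 G1=G3=0 G2=NOT G2=NOT 1=0 G3=NOT G3=NOT 0=1 -> 1001

1001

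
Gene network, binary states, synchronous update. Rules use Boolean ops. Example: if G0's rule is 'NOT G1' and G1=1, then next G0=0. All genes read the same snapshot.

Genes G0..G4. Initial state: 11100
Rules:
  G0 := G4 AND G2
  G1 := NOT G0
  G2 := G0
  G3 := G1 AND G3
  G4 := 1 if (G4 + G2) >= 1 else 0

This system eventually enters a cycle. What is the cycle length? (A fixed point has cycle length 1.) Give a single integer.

Answer: 2

Derivation:
Step 0: 11100
Step 1: G0=G4&G2=0&1=0 G1=NOT G0=NOT 1=0 G2=G0=1 G3=G1&G3=1&0=0 G4=(0+1>=1)=1 -> 00101
Step 2: G0=G4&G2=1&1=1 G1=NOT G0=NOT 0=1 G2=G0=0 G3=G1&G3=0&0=0 G4=(1+1>=1)=1 -> 11001
Step 3: G0=G4&G2=1&0=0 G1=NOT G0=NOT 1=0 G2=G0=1 G3=G1&G3=1&0=0 G4=(1+0>=1)=1 -> 00101
State from step 3 equals state from step 1 -> cycle length 2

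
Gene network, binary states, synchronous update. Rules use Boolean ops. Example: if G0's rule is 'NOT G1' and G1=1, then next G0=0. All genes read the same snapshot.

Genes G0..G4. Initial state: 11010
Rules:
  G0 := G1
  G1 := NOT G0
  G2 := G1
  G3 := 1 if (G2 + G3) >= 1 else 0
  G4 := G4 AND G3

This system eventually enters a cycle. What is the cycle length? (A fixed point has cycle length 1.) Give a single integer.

Answer: 4

Derivation:
Step 0: 11010
Step 1: G0=G1=1 G1=NOT G0=NOT 1=0 G2=G1=1 G3=(0+1>=1)=1 G4=G4&G3=0&1=0 -> 10110
Step 2: G0=G1=0 G1=NOT G0=NOT 1=0 G2=G1=0 G3=(1+1>=1)=1 G4=G4&G3=0&1=0 -> 00010
Step 3: G0=G1=0 G1=NOT G0=NOT 0=1 G2=G1=0 G3=(0+1>=1)=1 G4=G4&G3=0&1=0 -> 01010
Step 4: G0=G1=1 G1=NOT G0=NOT 0=1 G2=G1=1 G3=(0+1>=1)=1 G4=G4&G3=0&1=0 -> 11110
Step 5: G0=G1=1 G1=NOT G0=NOT 1=0 G2=G1=1 G3=(1+1>=1)=1 G4=G4&G3=0&1=0 -> 10110
State from step 5 equals state from step 1 -> cycle length 4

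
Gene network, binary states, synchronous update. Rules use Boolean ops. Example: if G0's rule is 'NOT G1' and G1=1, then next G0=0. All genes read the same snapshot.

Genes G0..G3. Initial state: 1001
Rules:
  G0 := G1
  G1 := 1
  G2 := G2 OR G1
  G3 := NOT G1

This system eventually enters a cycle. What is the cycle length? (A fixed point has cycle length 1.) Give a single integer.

Answer: 1

Derivation:
Step 0: 1001
Step 1: G0=G1=0 G1=1(const) G2=G2|G1=0|0=0 G3=NOT G1=NOT 0=1 -> 0101
Step 2: G0=G1=1 G1=1(const) G2=G2|G1=0|1=1 G3=NOT G1=NOT 1=0 -> 1110
Step 3: G0=G1=1 G1=1(const) G2=G2|G1=1|1=1 G3=NOT G1=NOT 1=0 -> 1110
State from step 3 equals state from step 2 -> cycle length 1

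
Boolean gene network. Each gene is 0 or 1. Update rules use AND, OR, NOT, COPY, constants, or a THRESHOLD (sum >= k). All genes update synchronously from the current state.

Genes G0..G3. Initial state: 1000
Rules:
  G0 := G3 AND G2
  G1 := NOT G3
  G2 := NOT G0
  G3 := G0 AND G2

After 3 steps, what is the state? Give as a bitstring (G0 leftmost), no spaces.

Step 1: G0=G3&G2=0&0=0 G1=NOT G3=NOT 0=1 G2=NOT G0=NOT 1=0 G3=G0&G2=1&0=0 -> 0100
Step 2: G0=G3&G2=0&0=0 G1=NOT G3=NOT 0=1 G2=NOT G0=NOT 0=1 G3=G0&G2=0&0=0 -> 0110
Step 3: G0=G3&G2=0&1=0 G1=NOT G3=NOT 0=1 G2=NOT G0=NOT 0=1 G3=G0&G2=0&1=0 -> 0110

0110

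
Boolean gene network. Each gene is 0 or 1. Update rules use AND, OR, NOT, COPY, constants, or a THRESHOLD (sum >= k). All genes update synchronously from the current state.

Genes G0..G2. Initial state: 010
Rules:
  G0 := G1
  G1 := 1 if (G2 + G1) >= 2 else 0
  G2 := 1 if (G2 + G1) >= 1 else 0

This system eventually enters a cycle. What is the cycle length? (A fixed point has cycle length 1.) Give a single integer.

Step 0: 010
Step 1: G0=G1=1 G1=(0+1>=2)=0 G2=(0+1>=1)=1 -> 101
Step 2: G0=G1=0 G1=(1+0>=2)=0 G2=(1+0>=1)=1 -> 001
Step 3: G0=G1=0 G1=(1+0>=2)=0 G2=(1+0>=1)=1 -> 001
State from step 3 equals state from step 2 -> cycle length 1

Answer: 1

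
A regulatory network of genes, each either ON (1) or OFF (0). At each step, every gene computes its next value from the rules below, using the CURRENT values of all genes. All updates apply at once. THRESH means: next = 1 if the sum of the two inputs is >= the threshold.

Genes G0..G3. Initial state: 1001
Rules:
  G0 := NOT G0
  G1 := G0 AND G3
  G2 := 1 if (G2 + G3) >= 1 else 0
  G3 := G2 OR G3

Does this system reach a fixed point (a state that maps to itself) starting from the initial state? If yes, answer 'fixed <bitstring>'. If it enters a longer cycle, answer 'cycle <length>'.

Answer: cycle 2

Derivation:
Step 0: 1001
Step 1: G0=NOT G0=NOT 1=0 G1=G0&G3=1&1=1 G2=(0+1>=1)=1 G3=G2|G3=0|1=1 -> 0111
Step 2: G0=NOT G0=NOT 0=1 G1=G0&G3=0&1=0 G2=(1+1>=1)=1 G3=G2|G3=1|1=1 -> 1011
Step 3: G0=NOT G0=NOT 1=0 G1=G0&G3=1&1=1 G2=(1+1>=1)=1 G3=G2|G3=1|1=1 -> 0111
Cycle of length 2 starting at step 1 -> no fixed point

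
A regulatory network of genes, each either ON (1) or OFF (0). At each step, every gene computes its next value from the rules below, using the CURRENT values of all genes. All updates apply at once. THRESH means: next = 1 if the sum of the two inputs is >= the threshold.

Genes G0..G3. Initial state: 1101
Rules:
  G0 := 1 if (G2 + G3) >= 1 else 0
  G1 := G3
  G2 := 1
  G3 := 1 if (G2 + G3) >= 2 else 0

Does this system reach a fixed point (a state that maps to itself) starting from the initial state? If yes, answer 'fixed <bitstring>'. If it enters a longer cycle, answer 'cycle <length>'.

Answer: fixed 1010

Derivation:
Step 0: 1101
Step 1: G0=(0+1>=1)=1 G1=G3=1 G2=1(const) G3=(0+1>=2)=0 -> 1110
Step 2: G0=(1+0>=1)=1 G1=G3=0 G2=1(const) G3=(1+0>=2)=0 -> 1010
Step 3: G0=(1+0>=1)=1 G1=G3=0 G2=1(const) G3=(1+0>=2)=0 -> 1010
Fixed point reached at step 2: 1010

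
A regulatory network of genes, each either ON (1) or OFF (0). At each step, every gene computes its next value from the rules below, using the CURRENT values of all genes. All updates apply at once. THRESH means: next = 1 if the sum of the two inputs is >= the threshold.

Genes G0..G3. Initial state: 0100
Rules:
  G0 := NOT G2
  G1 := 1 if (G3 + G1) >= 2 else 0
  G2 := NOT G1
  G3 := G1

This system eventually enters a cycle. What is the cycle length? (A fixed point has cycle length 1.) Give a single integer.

Step 0: 0100
Step 1: G0=NOT G2=NOT 0=1 G1=(0+1>=2)=0 G2=NOT G1=NOT 1=0 G3=G1=1 -> 1001
Step 2: G0=NOT G2=NOT 0=1 G1=(1+0>=2)=0 G2=NOT G1=NOT 0=1 G3=G1=0 -> 1010
Step 3: G0=NOT G2=NOT 1=0 G1=(0+0>=2)=0 G2=NOT G1=NOT 0=1 G3=G1=0 -> 0010
Step 4: G0=NOT G2=NOT 1=0 G1=(0+0>=2)=0 G2=NOT G1=NOT 0=1 G3=G1=0 -> 0010
State from step 4 equals state from step 3 -> cycle length 1

Answer: 1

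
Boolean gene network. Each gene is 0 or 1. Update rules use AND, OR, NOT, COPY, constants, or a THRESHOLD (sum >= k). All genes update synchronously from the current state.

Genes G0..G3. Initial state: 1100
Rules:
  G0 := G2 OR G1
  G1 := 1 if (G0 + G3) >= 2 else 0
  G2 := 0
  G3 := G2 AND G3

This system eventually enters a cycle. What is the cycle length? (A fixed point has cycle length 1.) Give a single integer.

Answer: 1

Derivation:
Step 0: 1100
Step 1: G0=G2|G1=0|1=1 G1=(1+0>=2)=0 G2=0(const) G3=G2&G3=0&0=0 -> 1000
Step 2: G0=G2|G1=0|0=0 G1=(1+0>=2)=0 G2=0(const) G3=G2&G3=0&0=0 -> 0000
Step 3: G0=G2|G1=0|0=0 G1=(0+0>=2)=0 G2=0(const) G3=G2&G3=0&0=0 -> 0000
State from step 3 equals state from step 2 -> cycle length 1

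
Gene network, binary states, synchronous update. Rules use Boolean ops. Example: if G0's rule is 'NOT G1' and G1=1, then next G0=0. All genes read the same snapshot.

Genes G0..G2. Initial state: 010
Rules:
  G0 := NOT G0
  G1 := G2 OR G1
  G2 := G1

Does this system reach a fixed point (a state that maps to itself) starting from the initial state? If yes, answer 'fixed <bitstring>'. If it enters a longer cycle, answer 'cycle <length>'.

Answer: cycle 2

Derivation:
Step 0: 010
Step 1: G0=NOT G0=NOT 0=1 G1=G2|G1=0|1=1 G2=G1=1 -> 111
Step 2: G0=NOT G0=NOT 1=0 G1=G2|G1=1|1=1 G2=G1=1 -> 011
Step 3: G0=NOT G0=NOT 0=1 G1=G2|G1=1|1=1 G2=G1=1 -> 111
Cycle of length 2 starting at step 1 -> no fixed point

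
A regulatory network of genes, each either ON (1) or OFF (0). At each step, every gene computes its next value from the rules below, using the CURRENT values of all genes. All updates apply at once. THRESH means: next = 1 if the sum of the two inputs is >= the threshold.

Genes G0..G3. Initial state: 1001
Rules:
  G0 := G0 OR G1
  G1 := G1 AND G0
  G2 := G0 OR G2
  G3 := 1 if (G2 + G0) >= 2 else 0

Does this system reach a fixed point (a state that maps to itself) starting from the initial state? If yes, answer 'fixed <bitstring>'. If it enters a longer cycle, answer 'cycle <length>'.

Answer: fixed 1011

Derivation:
Step 0: 1001
Step 1: G0=G0|G1=1|0=1 G1=G1&G0=0&1=0 G2=G0|G2=1|0=1 G3=(0+1>=2)=0 -> 1010
Step 2: G0=G0|G1=1|0=1 G1=G1&G0=0&1=0 G2=G0|G2=1|1=1 G3=(1+1>=2)=1 -> 1011
Step 3: G0=G0|G1=1|0=1 G1=G1&G0=0&1=0 G2=G0|G2=1|1=1 G3=(1+1>=2)=1 -> 1011
Fixed point reached at step 2: 1011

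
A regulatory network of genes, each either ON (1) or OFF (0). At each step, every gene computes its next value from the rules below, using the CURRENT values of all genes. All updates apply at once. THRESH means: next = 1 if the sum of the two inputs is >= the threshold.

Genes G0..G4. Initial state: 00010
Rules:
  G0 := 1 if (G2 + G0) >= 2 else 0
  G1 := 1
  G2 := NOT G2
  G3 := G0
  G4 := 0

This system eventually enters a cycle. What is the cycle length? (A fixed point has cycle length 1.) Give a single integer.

Answer: 2

Derivation:
Step 0: 00010
Step 1: G0=(0+0>=2)=0 G1=1(const) G2=NOT G2=NOT 0=1 G3=G0=0 G4=0(const) -> 01100
Step 2: G0=(1+0>=2)=0 G1=1(const) G2=NOT G2=NOT 1=0 G3=G0=0 G4=0(const) -> 01000
Step 3: G0=(0+0>=2)=0 G1=1(const) G2=NOT G2=NOT 0=1 G3=G0=0 G4=0(const) -> 01100
State from step 3 equals state from step 1 -> cycle length 2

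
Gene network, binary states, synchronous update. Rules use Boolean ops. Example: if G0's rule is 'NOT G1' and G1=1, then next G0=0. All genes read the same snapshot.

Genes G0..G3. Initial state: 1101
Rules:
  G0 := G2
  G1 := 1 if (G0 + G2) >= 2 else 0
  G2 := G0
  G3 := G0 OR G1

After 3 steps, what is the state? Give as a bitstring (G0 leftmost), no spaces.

Step 1: G0=G2=0 G1=(1+0>=2)=0 G2=G0=1 G3=G0|G1=1|1=1 -> 0011
Step 2: G0=G2=1 G1=(0+1>=2)=0 G2=G0=0 G3=G0|G1=0|0=0 -> 1000
Step 3: G0=G2=0 G1=(1+0>=2)=0 G2=G0=1 G3=G0|G1=1|0=1 -> 0011

0011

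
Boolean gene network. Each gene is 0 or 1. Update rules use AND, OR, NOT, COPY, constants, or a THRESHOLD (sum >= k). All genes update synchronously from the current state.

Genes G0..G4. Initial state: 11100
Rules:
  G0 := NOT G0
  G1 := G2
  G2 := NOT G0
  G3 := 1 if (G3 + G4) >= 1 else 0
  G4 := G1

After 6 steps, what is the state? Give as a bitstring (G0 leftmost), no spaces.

Step 1: G0=NOT G0=NOT 1=0 G1=G2=1 G2=NOT G0=NOT 1=0 G3=(0+0>=1)=0 G4=G1=1 -> 01001
Step 2: G0=NOT G0=NOT 0=1 G1=G2=0 G2=NOT G0=NOT 0=1 G3=(0+1>=1)=1 G4=G1=1 -> 10111
Step 3: G0=NOT G0=NOT 1=0 G1=G2=1 G2=NOT G0=NOT 1=0 G3=(1+1>=1)=1 G4=G1=0 -> 01010
Step 4: G0=NOT G0=NOT 0=1 G1=G2=0 G2=NOT G0=NOT 0=1 G3=(1+0>=1)=1 G4=G1=1 -> 10111
Step 5: G0=NOT G0=NOT 1=0 G1=G2=1 G2=NOT G0=NOT 1=0 G3=(1+1>=1)=1 G4=G1=0 -> 01010
Step 6: G0=NOT G0=NOT 0=1 G1=G2=0 G2=NOT G0=NOT 0=1 G3=(1+0>=1)=1 G4=G1=1 -> 10111

10111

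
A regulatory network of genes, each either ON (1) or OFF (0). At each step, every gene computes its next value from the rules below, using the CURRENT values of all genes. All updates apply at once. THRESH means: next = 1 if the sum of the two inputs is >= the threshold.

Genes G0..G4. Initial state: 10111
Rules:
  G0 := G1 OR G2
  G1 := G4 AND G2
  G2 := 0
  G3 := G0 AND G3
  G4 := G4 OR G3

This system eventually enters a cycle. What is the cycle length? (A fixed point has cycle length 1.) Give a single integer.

Answer: 1

Derivation:
Step 0: 10111
Step 1: G0=G1|G2=0|1=1 G1=G4&G2=1&1=1 G2=0(const) G3=G0&G3=1&1=1 G4=G4|G3=1|1=1 -> 11011
Step 2: G0=G1|G2=1|0=1 G1=G4&G2=1&0=0 G2=0(const) G3=G0&G3=1&1=1 G4=G4|G3=1|1=1 -> 10011
Step 3: G0=G1|G2=0|0=0 G1=G4&G2=1&0=0 G2=0(const) G3=G0&G3=1&1=1 G4=G4|G3=1|1=1 -> 00011
Step 4: G0=G1|G2=0|0=0 G1=G4&G2=1&0=0 G2=0(const) G3=G0&G3=0&1=0 G4=G4|G3=1|1=1 -> 00001
Step 5: G0=G1|G2=0|0=0 G1=G4&G2=1&0=0 G2=0(const) G3=G0&G3=0&0=0 G4=G4|G3=1|0=1 -> 00001
State from step 5 equals state from step 4 -> cycle length 1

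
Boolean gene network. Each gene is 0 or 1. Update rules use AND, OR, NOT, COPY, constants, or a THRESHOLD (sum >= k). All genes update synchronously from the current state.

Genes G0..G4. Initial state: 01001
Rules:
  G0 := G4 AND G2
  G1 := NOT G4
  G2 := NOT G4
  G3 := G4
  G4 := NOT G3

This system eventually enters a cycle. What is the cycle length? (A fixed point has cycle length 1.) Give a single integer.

Answer: 4

Derivation:
Step 0: 01001
Step 1: G0=G4&G2=1&0=0 G1=NOT G4=NOT 1=0 G2=NOT G4=NOT 1=0 G3=G4=1 G4=NOT G3=NOT 0=1 -> 00011
Step 2: G0=G4&G2=1&0=0 G1=NOT G4=NOT 1=0 G2=NOT G4=NOT 1=0 G3=G4=1 G4=NOT G3=NOT 1=0 -> 00010
Step 3: G0=G4&G2=0&0=0 G1=NOT G4=NOT 0=1 G2=NOT G4=NOT 0=1 G3=G4=0 G4=NOT G3=NOT 1=0 -> 01100
Step 4: G0=G4&G2=0&1=0 G1=NOT G4=NOT 0=1 G2=NOT G4=NOT 0=1 G3=G4=0 G4=NOT G3=NOT 0=1 -> 01101
Step 5: G0=G4&G2=1&1=1 G1=NOT G4=NOT 1=0 G2=NOT G4=NOT 1=0 G3=G4=1 G4=NOT G3=NOT 0=1 -> 10011
Step 6: G0=G4&G2=1&0=0 G1=NOT G4=NOT 1=0 G2=NOT G4=NOT 1=0 G3=G4=1 G4=NOT G3=NOT 1=0 -> 00010
State from step 6 equals state from step 2 -> cycle length 4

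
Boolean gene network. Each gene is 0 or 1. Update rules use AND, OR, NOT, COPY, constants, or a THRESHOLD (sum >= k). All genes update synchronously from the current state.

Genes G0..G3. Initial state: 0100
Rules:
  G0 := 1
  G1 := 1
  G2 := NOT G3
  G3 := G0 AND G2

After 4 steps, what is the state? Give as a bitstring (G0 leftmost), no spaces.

Step 1: G0=1(const) G1=1(const) G2=NOT G3=NOT 0=1 G3=G0&G2=0&0=0 -> 1110
Step 2: G0=1(const) G1=1(const) G2=NOT G3=NOT 0=1 G3=G0&G2=1&1=1 -> 1111
Step 3: G0=1(const) G1=1(const) G2=NOT G3=NOT 1=0 G3=G0&G2=1&1=1 -> 1101
Step 4: G0=1(const) G1=1(const) G2=NOT G3=NOT 1=0 G3=G0&G2=1&0=0 -> 1100

1100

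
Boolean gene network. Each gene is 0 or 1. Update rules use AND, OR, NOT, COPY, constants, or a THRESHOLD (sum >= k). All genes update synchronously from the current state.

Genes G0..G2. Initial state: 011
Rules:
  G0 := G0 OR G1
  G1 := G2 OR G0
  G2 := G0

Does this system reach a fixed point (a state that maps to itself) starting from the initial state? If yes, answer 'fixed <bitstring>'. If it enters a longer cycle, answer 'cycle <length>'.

Answer: fixed 111

Derivation:
Step 0: 011
Step 1: G0=G0|G1=0|1=1 G1=G2|G0=1|0=1 G2=G0=0 -> 110
Step 2: G0=G0|G1=1|1=1 G1=G2|G0=0|1=1 G2=G0=1 -> 111
Step 3: G0=G0|G1=1|1=1 G1=G2|G0=1|1=1 G2=G0=1 -> 111
Fixed point reached at step 2: 111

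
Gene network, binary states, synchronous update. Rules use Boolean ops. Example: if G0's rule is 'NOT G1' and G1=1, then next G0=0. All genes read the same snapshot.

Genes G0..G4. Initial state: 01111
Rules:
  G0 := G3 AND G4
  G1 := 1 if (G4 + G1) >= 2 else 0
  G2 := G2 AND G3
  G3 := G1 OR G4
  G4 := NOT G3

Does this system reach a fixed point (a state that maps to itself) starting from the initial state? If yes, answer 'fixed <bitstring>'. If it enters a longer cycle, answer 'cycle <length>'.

Step 0: 01111
Step 1: G0=G3&G4=1&1=1 G1=(1+1>=2)=1 G2=G2&G3=1&1=1 G3=G1|G4=1|1=1 G4=NOT G3=NOT 1=0 -> 11110
Step 2: G0=G3&G4=1&0=0 G1=(0+1>=2)=0 G2=G2&G3=1&1=1 G3=G1|G4=1|0=1 G4=NOT G3=NOT 1=0 -> 00110
Step 3: G0=G3&G4=1&0=0 G1=(0+0>=2)=0 G2=G2&G3=1&1=1 G3=G1|G4=0|0=0 G4=NOT G3=NOT 1=0 -> 00100
Step 4: G0=G3&G4=0&0=0 G1=(0+0>=2)=0 G2=G2&G3=1&0=0 G3=G1|G4=0|0=0 G4=NOT G3=NOT 0=1 -> 00001
Step 5: G0=G3&G4=0&1=0 G1=(1+0>=2)=0 G2=G2&G3=0&0=0 G3=G1|G4=0|1=1 G4=NOT G3=NOT 0=1 -> 00011
Step 6: G0=G3&G4=1&1=1 G1=(1+0>=2)=0 G2=G2&G3=0&1=0 G3=G1|G4=0|1=1 G4=NOT G3=NOT 1=0 -> 10010
Step 7: G0=G3&G4=1&0=0 G1=(0+0>=2)=0 G2=G2&G3=0&1=0 G3=G1|G4=0|0=0 G4=NOT G3=NOT 1=0 -> 00000
Step 8: G0=G3&G4=0&0=0 G1=(0+0>=2)=0 G2=G2&G3=0&0=0 G3=G1|G4=0|0=0 G4=NOT G3=NOT 0=1 -> 00001
Cycle of length 4 starting at step 4 -> no fixed point

Answer: cycle 4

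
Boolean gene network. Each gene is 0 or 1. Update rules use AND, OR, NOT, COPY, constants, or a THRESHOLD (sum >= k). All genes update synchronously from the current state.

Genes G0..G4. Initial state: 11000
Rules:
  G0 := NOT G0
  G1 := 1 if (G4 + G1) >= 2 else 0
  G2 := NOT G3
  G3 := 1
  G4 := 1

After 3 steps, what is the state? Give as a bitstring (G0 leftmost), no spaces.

Step 1: G0=NOT G0=NOT 1=0 G1=(0+1>=2)=0 G2=NOT G3=NOT 0=1 G3=1(const) G4=1(const) -> 00111
Step 2: G0=NOT G0=NOT 0=1 G1=(1+0>=2)=0 G2=NOT G3=NOT 1=0 G3=1(const) G4=1(const) -> 10011
Step 3: G0=NOT G0=NOT 1=0 G1=(1+0>=2)=0 G2=NOT G3=NOT 1=0 G3=1(const) G4=1(const) -> 00011

00011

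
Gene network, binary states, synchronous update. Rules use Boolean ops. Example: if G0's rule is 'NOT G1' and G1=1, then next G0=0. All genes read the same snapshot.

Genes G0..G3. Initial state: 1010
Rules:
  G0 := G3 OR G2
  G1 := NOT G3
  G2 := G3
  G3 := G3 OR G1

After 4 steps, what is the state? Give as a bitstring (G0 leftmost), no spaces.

Step 1: G0=G3|G2=0|1=1 G1=NOT G3=NOT 0=1 G2=G3=0 G3=G3|G1=0|0=0 -> 1100
Step 2: G0=G3|G2=0|0=0 G1=NOT G3=NOT 0=1 G2=G3=0 G3=G3|G1=0|1=1 -> 0101
Step 3: G0=G3|G2=1|0=1 G1=NOT G3=NOT 1=0 G2=G3=1 G3=G3|G1=1|1=1 -> 1011
Step 4: G0=G3|G2=1|1=1 G1=NOT G3=NOT 1=0 G2=G3=1 G3=G3|G1=1|0=1 -> 1011

1011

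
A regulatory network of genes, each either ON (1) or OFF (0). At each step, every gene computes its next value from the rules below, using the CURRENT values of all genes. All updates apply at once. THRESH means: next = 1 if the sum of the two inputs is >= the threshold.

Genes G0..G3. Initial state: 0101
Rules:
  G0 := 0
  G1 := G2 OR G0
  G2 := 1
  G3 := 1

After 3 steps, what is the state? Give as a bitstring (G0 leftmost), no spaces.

Step 1: G0=0(const) G1=G2|G0=0|0=0 G2=1(const) G3=1(const) -> 0011
Step 2: G0=0(const) G1=G2|G0=1|0=1 G2=1(const) G3=1(const) -> 0111
Step 3: G0=0(const) G1=G2|G0=1|0=1 G2=1(const) G3=1(const) -> 0111

0111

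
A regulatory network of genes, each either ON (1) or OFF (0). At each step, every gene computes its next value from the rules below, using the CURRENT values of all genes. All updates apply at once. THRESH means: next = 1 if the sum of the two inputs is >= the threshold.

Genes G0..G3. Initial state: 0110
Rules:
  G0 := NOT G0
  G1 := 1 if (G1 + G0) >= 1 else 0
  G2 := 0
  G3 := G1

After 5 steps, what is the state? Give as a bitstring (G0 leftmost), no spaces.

Step 1: G0=NOT G0=NOT 0=1 G1=(1+0>=1)=1 G2=0(const) G3=G1=1 -> 1101
Step 2: G0=NOT G0=NOT 1=0 G1=(1+1>=1)=1 G2=0(const) G3=G1=1 -> 0101
Step 3: G0=NOT G0=NOT 0=1 G1=(1+0>=1)=1 G2=0(const) G3=G1=1 -> 1101
Step 4: G0=NOT G0=NOT 1=0 G1=(1+1>=1)=1 G2=0(const) G3=G1=1 -> 0101
Step 5: G0=NOT G0=NOT 0=1 G1=(1+0>=1)=1 G2=0(const) G3=G1=1 -> 1101

1101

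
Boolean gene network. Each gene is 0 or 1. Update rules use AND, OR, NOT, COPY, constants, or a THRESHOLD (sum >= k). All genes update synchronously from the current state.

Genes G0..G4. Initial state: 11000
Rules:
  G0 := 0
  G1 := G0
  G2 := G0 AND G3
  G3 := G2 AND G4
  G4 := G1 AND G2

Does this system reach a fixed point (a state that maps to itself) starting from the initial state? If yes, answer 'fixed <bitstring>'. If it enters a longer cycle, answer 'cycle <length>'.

Answer: fixed 00000

Derivation:
Step 0: 11000
Step 1: G0=0(const) G1=G0=1 G2=G0&G3=1&0=0 G3=G2&G4=0&0=0 G4=G1&G2=1&0=0 -> 01000
Step 2: G0=0(const) G1=G0=0 G2=G0&G3=0&0=0 G3=G2&G4=0&0=0 G4=G1&G2=1&0=0 -> 00000
Step 3: G0=0(const) G1=G0=0 G2=G0&G3=0&0=0 G3=G2&G4=0&0=0 G4=G1&G2=0&0=0 -> 00000
Fixed point reached at step 2: 00000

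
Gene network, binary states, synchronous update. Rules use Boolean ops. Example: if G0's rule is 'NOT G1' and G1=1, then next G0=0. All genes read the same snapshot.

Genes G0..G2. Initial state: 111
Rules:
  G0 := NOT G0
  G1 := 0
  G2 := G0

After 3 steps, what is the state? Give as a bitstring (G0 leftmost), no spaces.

Step 1: G0=NOT G0=NOT 1=0 G1=0(const) G2=G0=1 -> 001
Step 2: G0=NOT G0=NOT 0=1 G1=0(const) G2=G0=0 -> 100
Step 3: G0=NOT G0=NOT 1=0 G1=0(const) G2=G0=1 -> 001

001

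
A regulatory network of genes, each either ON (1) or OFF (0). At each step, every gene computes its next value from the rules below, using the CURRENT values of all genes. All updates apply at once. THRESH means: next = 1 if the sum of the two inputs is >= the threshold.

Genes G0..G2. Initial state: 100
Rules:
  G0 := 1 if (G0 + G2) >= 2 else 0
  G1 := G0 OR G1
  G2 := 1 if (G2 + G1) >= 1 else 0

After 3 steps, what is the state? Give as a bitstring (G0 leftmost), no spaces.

Step 1: G0=(1+0>=2)=0 G1=G0|G1=1|0=1 G2=(0+0>=1)=0 -> 010
Step 2: G0=(0+0>=2)=0 G1=G0|G1=0|1=1 G2=(0+1>=1)=1 -> 011
Step 3: G0=(0+1>=2)=0 G1=G0|G1=0|1=1 G2=(1+1>=1)=1 -> 011

011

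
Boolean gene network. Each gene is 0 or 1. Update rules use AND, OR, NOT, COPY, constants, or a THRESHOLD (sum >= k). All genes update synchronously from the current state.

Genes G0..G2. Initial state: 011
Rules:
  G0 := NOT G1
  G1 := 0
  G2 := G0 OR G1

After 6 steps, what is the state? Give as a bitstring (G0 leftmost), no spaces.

Step 1: G0=NOT G1=NOT 1=0 G1=0(const) G2=G0|G1=0|1=1 -> 001
Step 2: G0=NOT G1=NOT 0=1 G1=0(const) G2=G0|G1=0|0=0 -> 100
Step 3: G0=NOT G1=NOT 0=1 G1=0(const) G2=G0|G1=1|0=1 -> 101
Step 4: G0=NOT G1=NOT 0=1 G1=0(const) G2=G0|G1=1|0=1 -> 101
Step 5: G0=NOT G1=NOT 0=1 G1=0(const) G2=G0|G1=1|0=1 -> 101
Step 6: G0=NOT G1=NOT 0=1 G1=0(const) G2=G0|G1=1|0=1 -> 101

101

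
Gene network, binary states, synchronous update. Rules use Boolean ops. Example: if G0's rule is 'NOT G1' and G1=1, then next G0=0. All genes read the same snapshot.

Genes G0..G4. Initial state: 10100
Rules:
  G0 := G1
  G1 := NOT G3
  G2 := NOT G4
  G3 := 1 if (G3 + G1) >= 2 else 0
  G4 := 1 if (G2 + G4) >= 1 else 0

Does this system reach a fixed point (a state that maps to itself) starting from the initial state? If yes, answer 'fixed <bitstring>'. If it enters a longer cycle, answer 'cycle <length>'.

Step 0: 10100
Step 1: G0=G1=0 G1=NOT G3=NOT 0=1 G2=NOT G4=NOT 0=1 G3=(0+0>=2)=0 G4=(1+0>=1)=1 -> 01101
Step 2: G0=G1=1 G1=NOT G3=NOT 0=1 G2=NOT G4=NOT 1=0 G3=(0+1>=2)=0 G4=(1+1>=1)=1 -> 11001
Step 3: G0=G1=1 G1=NOT G3=NOT 0=1 G2=NOT G4=NOT 1=0 G3=(0+1>=2)=0 G4=(0+1>=1)=1 -> 11001
Fixed point reached at step 2: 11001

Answer: fixed 11001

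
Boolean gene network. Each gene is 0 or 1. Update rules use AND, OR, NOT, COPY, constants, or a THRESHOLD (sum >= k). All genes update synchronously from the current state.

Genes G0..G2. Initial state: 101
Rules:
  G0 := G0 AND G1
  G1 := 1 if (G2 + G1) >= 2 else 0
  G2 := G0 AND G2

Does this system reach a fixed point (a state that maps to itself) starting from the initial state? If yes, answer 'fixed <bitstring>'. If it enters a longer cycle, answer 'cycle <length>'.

Step 0: 101
Step 1: G0=G0&G1=1&0=0 G1=(1+0>=2)=0 G2=G0&G2=1&1=1 -> 001
Step 2: G0=G0&G1=0&0=0 G1=(1+0>=2)=0 G2=G0&G2=0&1=0 -> 000
Step 3: G0=G0&G1=0&0=0 G1=(0+0>=2)=0 G2=G0&G2=0&0=0 -> 000
Fixed point reached at step 2: 000

Answer: fixed 000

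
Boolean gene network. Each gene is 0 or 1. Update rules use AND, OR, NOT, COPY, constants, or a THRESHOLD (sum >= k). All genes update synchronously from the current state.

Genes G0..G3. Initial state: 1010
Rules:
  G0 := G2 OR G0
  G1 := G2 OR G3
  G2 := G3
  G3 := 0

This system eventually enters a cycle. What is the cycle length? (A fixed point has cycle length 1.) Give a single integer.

Step 0: 1010
Step 1: G0=G2|G0=1|1=1 G1=G2|G3=1|0=1 G2=G3=0 G3=0(const) -> 1100
Step 2: G0=G2|G0=0|1=1 G1=G2|G3=0|0=0 G2=G3=0 G3=0(const) -> 1000
Step 3: G0=G2|G0=0|1=1 G1=G2|G3=0|0=0 G2=G3=0 G3=0(const) -> 1000
State from step 3 equals state from step 2 -> cycle length 1

Answer: 1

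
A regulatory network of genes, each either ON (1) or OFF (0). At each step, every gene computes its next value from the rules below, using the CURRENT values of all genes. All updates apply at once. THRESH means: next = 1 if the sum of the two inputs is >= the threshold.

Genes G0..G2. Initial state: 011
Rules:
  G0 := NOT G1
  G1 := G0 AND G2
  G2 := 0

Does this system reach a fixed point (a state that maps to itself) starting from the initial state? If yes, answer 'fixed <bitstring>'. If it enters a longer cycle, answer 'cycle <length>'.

Answer: fixed 100

Derivation:
Step 0: 011
Step 1: G0=NOT G1=NOT 1=0 G1=G0&G2=0&1=0 G2=0(const) -> 000
Step 2: G0=NOT G1=NOT 0=1 G1=G0&G2=0&0=0 G2=0(const) -> 100
Step 3: G0=NOT G1=NOT 0=1 G1=G0&G2=1&0=0 G2=0(const) -> 100
Fixed point reached at step 2: 100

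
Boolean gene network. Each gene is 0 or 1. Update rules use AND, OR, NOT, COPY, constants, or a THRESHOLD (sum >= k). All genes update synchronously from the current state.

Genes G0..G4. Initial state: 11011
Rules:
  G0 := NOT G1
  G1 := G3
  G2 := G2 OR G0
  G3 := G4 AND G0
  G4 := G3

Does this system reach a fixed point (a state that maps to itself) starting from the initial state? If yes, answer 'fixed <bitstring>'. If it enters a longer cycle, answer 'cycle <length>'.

Step 0: 11011
Step 1: G0=NOT G1=NOT 1=0 G1=G3=1 G2=G2|G0=0|1=1 G3=G4&G0=1&1=1 G4=G3=1 -> 01111
Step 2: G0=NOT G1=NOT 1=0 G1=G3=1 G2=G2|G0=1|0=1 G3=G4&G0=1&0=0 G4=G3=1 -> 01101
Step 3: G0=NOT G1=NOT 1=0 G1=G3=0 G2=G2|G0=1|0=1 G3=G4&G0=1&0=0 G4=G3=0 -> 00100
Step 4: G0=NOT G1=NOT 0=1 G1=G3=0 G2=G2|G0=1|0=1 G3=G4&G0=0&0=0 G4=G3=0 -> 10100
Step 5: G0=NOT G1=NOT 0=1 G1=G3=0 G2=G2|G0=1|1=1 G3=G4&G0=0&1=0 G4=G3=0 -> 10100
Fixed point reached at step 4: 10100

Answer: fixed 10100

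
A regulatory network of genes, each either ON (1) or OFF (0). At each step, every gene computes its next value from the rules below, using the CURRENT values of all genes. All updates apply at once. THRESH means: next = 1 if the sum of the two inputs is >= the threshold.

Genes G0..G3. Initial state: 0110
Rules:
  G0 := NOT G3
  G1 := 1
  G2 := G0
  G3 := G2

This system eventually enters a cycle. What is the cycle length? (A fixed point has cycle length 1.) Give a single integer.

Answer: 2

Derivation:
Step 0: 0110
Step 1: G0=NOT G3=NOT 0=1 G1=1(const) G2=G0=0 G3=G2=1 -> 1101
Step 2: G0=NOT G3=NOT 1=0 G1=1(const) G2=G0=1 G3=G2=0 -> 0110
State from step 2 equals state from step 0 -> cycle length 2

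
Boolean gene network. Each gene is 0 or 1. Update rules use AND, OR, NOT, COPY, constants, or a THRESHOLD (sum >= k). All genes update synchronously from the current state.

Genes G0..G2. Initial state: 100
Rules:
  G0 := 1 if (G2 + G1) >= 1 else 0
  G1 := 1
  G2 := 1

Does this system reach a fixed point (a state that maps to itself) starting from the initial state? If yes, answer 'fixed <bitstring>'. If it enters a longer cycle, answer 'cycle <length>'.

Answer: fixed 111

Derivation:
Step 0: 100
Step 1: G0=(0+0>=1)=0 G1=1(const) G2=1(const) -> 011
Step 2: G0=(1+1>=1)=1 G1=1(const) G2=1(const) -> 111
Step 3: G0=(1+1>=1)=1 G1=1(const) G2=1(const) -> 111
Fixed point reached at step 2: 111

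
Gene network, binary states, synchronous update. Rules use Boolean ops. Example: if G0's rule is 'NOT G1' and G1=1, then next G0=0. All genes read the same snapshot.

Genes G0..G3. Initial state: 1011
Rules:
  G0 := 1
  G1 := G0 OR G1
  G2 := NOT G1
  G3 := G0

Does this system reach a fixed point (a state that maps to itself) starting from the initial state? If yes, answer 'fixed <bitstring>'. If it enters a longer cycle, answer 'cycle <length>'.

Step 0: 1011
Step 1: G0=1(const) G1=G0|G1=1|0=1 G2=NOT G1=NOT 0=1 G3=G0=1 -> 1111
Step 2: G0=1(const) G1=G0|G1=1|1=1 G2=NOT G1=NOT 1=0 G3=G0=1 -> 1101
Step 3: G0=1(const) G1=G0|G1=1|1=1 G2=NOT G1=NOT 1=0 G3=G0=1 -> 1101
Fixed point reached at step 2: 1101

Answer: fixed 1101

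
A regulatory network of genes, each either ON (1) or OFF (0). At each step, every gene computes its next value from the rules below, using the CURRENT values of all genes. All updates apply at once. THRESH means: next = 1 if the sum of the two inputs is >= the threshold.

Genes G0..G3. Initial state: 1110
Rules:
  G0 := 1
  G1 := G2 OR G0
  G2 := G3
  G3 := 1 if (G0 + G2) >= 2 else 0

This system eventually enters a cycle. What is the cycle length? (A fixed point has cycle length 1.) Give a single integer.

Step 0: 1110
Step 1: G0=1(const) G1=G2|G0=1|1=1 G2=G3=0 G3=(1+1>=2)=1 -> 1101
Step 2: G0=1(const) G1=G2|G0=0|1=1 G2=G3=1 G3=(1+0>=2)=0 -> 1110
State from step 2 equals state from step 0 -> cycle length 2

Answer: 2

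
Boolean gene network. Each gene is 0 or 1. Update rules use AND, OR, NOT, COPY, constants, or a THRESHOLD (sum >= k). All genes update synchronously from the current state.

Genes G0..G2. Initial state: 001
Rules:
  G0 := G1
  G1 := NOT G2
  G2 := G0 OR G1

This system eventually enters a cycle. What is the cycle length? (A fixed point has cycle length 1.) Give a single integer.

Answer: 5

Derivation:
Step 0: 001
Step 1: G0=G1=0 G1=NOT G2=NOT 1=0 G2=G0|G1=0|0=0 -> 000
Step 2: G0=G1=0 G1=NOT G2=NOT 0=1 G2=G0|G1=0|0=0 -> 010
Step 3: G0=G1=1 G1=NOT G2=NOT 0=1 G2=G0|G1=0|1=1 -> 111
Step 4: G0=G1=1 G1=NOT G2=NOT 1=0 G2=G0|G1=1|1=1 -> 101
Step 5: G0=G1=0 G1=NOT G2=NOT 1=0 G2=G0|G1=1|0=1 -> 001
State from step 5 equals state from step 0 -> cycle length 5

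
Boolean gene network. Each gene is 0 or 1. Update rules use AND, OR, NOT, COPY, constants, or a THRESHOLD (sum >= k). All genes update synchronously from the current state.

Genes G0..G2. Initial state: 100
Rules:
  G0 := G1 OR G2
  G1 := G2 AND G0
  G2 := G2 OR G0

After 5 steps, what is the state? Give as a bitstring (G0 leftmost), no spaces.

Step 1: G0=G1|G2=0|0=0 G1=G2&G0=0&1=0 G2=G2|G0=0|1=1 -> 001
Step 2: G0=G1|G2=0|1=1 G1=G2&G0=1&0=0 G2=G2|G0=1|0=1 -> 101
Step 3: G0=G1|G2=0|1=1 G1=G2&G0=1&1=1 G2=G2|G0=1|1=1 -> 111
Step 4: G0=G1|G2=1|1=1 G1=G2&G0=1&1=1 G2=G2|G0=1|1=1 -> 111
Step 5: G0=G1|G2=1|1=1 G1=G2&G0=1&1=1 G2=G2|G0=1|1=1 -> 111

111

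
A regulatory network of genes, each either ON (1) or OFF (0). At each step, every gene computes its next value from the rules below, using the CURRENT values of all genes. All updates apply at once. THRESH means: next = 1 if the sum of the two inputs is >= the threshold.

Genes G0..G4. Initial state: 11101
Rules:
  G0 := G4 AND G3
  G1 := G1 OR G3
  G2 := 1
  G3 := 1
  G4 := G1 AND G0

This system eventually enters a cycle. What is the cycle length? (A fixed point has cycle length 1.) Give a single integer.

Step 0: 11101
Step 1: G0=G4&G3=1&0=0 G1=G1|G3=1|0=1 G2=1(const) G3=1(const) G4=G1&G0=1&1=1 -> 01111
Step 2: G0=G4&G3=1&1=1 G1=G1|G3=1|1=1 G2=1(const) G3=1(const) G4=G1&G0=1&0=0 -> 11110
Step 3: G0=G4&G3=0&1=0 G1=G1|G3=1|1=1 G2=1(const) G3=1(const) G4=G1&G0=1&1=1 -> 01111
State from step 3 equals state from step 1 -> cycle length 2

Answer: 2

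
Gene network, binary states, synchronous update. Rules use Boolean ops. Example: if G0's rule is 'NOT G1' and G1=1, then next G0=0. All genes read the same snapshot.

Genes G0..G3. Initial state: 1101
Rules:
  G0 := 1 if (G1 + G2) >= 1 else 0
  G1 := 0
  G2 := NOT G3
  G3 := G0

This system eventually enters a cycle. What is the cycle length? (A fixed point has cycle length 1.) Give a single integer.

Step 0: 1101
Step 1: G0=(1+0>=1)=1 G1=0(const) G2=NOT G3=NOT 1=0 G3=G0=1 -> 1001
Step 2: G0=(0+0>=1)=0 G1=0(const) G2=NOT G3=NOT 1=0 G3=G0=1 -> 0001
Step 3: G0=(0+0>=1)=0 G1=0(const) G2=NOT G3=NOT 1=0 G3=G0=0 -> 0000
Step 4: G0=(0+0>=1)=0 G1=0(const) G2=NOT G3=NOT 0=1 G3=G0=0 -> 0010
Step 5: G0=(0+1>=1)=1 G1=0(const) G2=NOT G3=NOT 0=1 G3=G0=0 -> 1010
Step 6: G0=(0+1>=1)=1 G1=0(const) G2=NOT G3=NOT 0=1 G3=G0=1 -> 1011
Step 7: G0=(0+1>=1)=1 G1=0(const) G2=NOT G3=NOT 1=0 G3=G0=1 -> 1001
State from step 7 equals state from step 1 -> cycle length 6

Answer: 6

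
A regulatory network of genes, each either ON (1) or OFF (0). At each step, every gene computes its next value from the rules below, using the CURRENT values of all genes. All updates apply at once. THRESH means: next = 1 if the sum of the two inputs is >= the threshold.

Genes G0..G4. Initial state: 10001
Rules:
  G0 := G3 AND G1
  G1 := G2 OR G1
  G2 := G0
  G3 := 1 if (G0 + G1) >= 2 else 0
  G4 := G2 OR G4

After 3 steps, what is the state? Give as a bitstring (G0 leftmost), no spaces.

Step 1: G0=G3&G1=0&0=0 G1=G2|G1=0|0=0 G2=G0=1 G3=(1+0>=2)=0 G4=G2|G4=0|1=1 -> 00101
Step 2: G0=G3&G1=0&0=0 G1=G2|G1=1|0=1 G2=G0=0 G3=(0+0>=2)=0 G4=G2|G4=1|1=1 -> 01001
Step 3: G0=G3&G1=0&1=0 G1=G2|G1=0|1=1 G2=G0=0 G3=(0+1>=2)=0 G4=G2|G4=0|1=1 -> 01001

01001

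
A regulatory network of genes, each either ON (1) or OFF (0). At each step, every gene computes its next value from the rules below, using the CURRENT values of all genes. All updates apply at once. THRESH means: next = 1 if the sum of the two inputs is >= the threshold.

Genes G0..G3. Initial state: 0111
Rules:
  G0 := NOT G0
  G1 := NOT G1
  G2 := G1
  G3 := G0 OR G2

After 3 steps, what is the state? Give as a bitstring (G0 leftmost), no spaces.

Step 1: G0=NOT G0=NOT 0=1 G1=NOT G1=NOT 1=0 G2=G1=1 G3=G0|G2=0|1=1 -> 1011
Step 2: G0=NOT G0=NOT 1=0 G1=NOT G1=NOT 0=1 G2=G1=0 G3=G0|G2=1|1=1 -> 0101
Step 3: G0=NOT G0=NOT 0=1 G1=NOT G1=NOT 1=0 G2=G1=1 G3=G0|G2=0|0=0 -> 1010

1010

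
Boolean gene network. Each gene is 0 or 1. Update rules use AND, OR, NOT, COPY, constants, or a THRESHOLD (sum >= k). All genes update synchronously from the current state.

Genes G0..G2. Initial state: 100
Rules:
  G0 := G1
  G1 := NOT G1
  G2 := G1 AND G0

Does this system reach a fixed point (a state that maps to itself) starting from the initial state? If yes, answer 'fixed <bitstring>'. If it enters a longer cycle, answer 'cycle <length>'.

Answer: cycle 2

Derivation:
Step 0: 100
Step 1: G0=G1=0 G1=NOT G1=NOT 0=1 G2=G1&G0=0&1=0 -> 010
Step 2: G0=G1=1 G1=NOT G1=NOT 1=0 G2=G1&G0=1&0=0 -> 100
Cycle of length 2 starting at step 0 -> no fixed point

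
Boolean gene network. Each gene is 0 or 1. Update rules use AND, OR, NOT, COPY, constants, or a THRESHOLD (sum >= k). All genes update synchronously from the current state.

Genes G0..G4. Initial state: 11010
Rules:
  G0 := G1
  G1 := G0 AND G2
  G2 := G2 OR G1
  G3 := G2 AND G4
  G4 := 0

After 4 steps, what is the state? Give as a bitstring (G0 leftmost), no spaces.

Step 1: G0=G1=1 G1=G0&G2=1&0=0 G2=G2|G1=0|1=1 G3=G2&G4=0&0=0 G4=0(const) -> 10100
Step 2: G0=G1=0 G1=G0&G2=1&1=1 G2=G2|G1=1|0=1 G3=G2&G4=1&0=0 G4=0(const) -> 01100
Step 3: G0=G1=1 G1=G0&G2=0&1=0 G2=G2|G1=1|1=1 G3=G2&G4=1&0=0 G4=0(const) -> 10100
Step 4: G0=G1=0 G1=G0&G2=1&1=1 G2=G2|G1=1|0=1 G3=G2&G4=1&0=0 G4=0(const) -> 01100

01100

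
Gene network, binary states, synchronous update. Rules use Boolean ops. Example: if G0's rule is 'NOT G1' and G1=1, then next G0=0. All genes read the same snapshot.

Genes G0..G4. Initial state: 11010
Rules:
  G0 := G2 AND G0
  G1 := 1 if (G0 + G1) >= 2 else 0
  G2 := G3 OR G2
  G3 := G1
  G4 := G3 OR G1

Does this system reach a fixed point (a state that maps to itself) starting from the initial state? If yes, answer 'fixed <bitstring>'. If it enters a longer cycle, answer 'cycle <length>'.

Step 0: 11010
Step 1: G0=G2&G0=0&1=0 G1=(1+1>=2)=1 G2=G3|G2=1|0=1 G3=G1=1 G4=G3|G1=1|1=1 -> 01111
Step 2: G0=G2&G0=1&0=0 G1=(0+1>=2)=0 G2=G3|G2=1|1=1 G3=G1=1 G4=G3|G1=1|1=1 -> 00111
Step 3: G0=G2&G0=1&0=0 G1=(0+0>=2)=0 G2=G3|G2=1|1=1 G3=G1=0 G4=G3|G1=1|0=1 -> 00101
Step 4: G0=G2&G0=1&0=0 G1=(0+0>=2)=0 G2=G3|G2=0|1=1 G3=G1=0 G4=G3|G1=0|0=0 -> 00100
Step 5: G0=G2&G0=1&0=0 G1=(0+0>=2)=0 G2=G3|G2=0|1=1 G3=G1=0 G4=G3|G1=0|0=0 -> 00100
Fixed point reached at step 4: 00100

Answer: fixed 00100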